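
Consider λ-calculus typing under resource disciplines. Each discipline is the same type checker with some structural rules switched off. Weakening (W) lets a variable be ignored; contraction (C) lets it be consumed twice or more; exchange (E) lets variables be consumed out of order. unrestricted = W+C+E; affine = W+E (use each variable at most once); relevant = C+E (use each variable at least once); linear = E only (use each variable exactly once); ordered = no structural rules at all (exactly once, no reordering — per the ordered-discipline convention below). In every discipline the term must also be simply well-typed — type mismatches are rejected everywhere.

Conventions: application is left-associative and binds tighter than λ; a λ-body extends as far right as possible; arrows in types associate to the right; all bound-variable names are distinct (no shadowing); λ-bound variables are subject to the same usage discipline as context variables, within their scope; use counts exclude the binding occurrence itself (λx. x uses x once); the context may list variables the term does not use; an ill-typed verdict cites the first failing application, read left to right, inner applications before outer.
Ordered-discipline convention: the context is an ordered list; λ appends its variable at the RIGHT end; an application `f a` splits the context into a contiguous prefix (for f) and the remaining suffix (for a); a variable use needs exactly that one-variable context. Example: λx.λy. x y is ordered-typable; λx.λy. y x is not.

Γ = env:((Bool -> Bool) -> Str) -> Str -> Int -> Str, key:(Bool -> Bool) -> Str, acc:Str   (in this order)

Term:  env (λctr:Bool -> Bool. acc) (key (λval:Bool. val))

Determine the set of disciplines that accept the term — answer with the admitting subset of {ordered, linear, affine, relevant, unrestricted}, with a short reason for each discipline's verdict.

admitted by: affine, unrestricted
use counts: env: 1×, key: 1×, acc: 1×, ctr (λ-bound): 0×, val (λ-bound): 1×
uses in reading order: env, acc, key, val
typing: ✓ — Int -> Str
ordered ✗ (needs weakening: ctr unused)
linear ✗ (needs weakening: ctr unused)
affine ✓ (env, key, acc, ctr, val: no repeats, contraction unneeded)
relevant ✗ (needs weakening: ctr unused)
unrestricted ✓ (typability at Int -> Str is all that's needed)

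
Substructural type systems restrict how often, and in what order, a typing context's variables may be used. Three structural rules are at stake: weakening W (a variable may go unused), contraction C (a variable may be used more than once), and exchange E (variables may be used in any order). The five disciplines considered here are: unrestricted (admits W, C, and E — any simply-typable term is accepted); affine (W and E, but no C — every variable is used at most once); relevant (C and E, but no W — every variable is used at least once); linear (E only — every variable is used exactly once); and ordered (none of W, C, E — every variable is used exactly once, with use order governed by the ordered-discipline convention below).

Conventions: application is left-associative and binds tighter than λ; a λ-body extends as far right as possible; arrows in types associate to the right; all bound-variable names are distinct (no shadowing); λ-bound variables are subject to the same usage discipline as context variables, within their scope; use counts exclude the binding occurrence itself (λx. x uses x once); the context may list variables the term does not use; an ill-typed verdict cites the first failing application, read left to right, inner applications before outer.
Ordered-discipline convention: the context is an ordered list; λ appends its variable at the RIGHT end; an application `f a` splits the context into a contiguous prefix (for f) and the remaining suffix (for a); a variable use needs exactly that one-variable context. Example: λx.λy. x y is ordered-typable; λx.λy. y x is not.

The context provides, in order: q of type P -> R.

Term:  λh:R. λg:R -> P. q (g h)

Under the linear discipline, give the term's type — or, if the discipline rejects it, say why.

term : R -> (R -> P) -> R
variable uses: q=1, h [bound]=1, g [bound]=1
uses in reading order: q, g, h
typing: well-typed — term : R -> (R -> P) -> R
summary: ordered ✗; linear ✓; affine ✓; relevant ✓; unrestricted ✓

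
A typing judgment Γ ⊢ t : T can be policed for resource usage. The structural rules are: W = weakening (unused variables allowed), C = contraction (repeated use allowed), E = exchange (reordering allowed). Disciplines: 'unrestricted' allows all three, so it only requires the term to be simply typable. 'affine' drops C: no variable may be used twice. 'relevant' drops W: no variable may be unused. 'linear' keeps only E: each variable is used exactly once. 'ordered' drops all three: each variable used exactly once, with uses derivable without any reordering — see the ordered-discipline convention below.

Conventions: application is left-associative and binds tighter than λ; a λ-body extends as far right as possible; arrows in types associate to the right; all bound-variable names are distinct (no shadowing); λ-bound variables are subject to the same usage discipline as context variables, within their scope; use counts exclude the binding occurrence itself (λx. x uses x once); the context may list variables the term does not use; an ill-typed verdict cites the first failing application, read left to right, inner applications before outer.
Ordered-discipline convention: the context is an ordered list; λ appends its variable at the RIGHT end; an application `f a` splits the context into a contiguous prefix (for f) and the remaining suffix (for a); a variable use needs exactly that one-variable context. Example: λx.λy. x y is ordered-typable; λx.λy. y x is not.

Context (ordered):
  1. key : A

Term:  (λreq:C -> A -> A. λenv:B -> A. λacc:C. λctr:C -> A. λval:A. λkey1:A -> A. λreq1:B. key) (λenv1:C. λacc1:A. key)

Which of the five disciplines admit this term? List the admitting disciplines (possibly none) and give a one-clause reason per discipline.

accepted by: unrestricted
usage: key: 2, req (λ-bound): 0, env (λ-bound): 0, acc (λ-bound): 0, ctr (λ-bound): 0, val (λ-bound): 0, key1 (λ-bound): 0, req1 (λ-bound): 0, env1 (λ-bound): 0, acc1 (λ-bound): 0
use order (left to right): key, key
typing: ✓ — (B -> A) -> C -> (C -> A) -> A -> (A -> A) -> B -> A
ordered ✗ (uses contraction: key ×2; unused: req, env, acc, ctr, val, key1, req1, env1, acc1 — weakening required)
linear ✗ (uses contraction: key ×2; unused: req, env, acc, ctr, val, key1, req1, env1, acc1 — weakening required)
affine ✗ (uses contraction: key ×2)
relevant ✗ (unused: req, env, acc, ctr, val, key1, req1, env1, acc1 — weakening required)
unrestricted ✓ (well-typed at (B -> A) -> C -> (C -> A) -> A -> (A -> A) -> B -> A; no restrictions here)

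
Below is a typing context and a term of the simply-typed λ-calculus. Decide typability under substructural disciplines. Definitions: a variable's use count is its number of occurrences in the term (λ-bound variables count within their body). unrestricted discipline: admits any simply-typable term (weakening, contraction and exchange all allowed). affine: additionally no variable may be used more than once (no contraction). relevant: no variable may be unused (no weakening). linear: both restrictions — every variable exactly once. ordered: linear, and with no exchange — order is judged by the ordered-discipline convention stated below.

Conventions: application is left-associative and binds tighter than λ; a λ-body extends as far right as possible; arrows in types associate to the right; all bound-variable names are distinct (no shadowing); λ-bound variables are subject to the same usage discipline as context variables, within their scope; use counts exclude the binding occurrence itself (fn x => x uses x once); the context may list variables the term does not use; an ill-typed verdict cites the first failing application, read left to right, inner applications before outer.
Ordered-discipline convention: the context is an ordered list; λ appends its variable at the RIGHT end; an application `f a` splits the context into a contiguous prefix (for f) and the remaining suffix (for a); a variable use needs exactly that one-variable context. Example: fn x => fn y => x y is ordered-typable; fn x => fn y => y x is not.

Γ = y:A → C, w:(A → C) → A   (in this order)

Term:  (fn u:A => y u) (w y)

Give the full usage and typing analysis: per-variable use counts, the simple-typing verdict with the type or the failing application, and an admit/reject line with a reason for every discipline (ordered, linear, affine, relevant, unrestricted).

use counts: y: 2, w: 1, u (λ-bound): 1
order of uses: y, u, w, y
typing: well-typed — term : C
ordered: ✗ — uses contraction: y ×2
linear: ✗ — uses contraction: y ×2
affine: ✗ — uses contraction: y ×2
relevant: ✓ — every one of y, w, u appears
unrestricted: ✓ — typability at C is all that's needed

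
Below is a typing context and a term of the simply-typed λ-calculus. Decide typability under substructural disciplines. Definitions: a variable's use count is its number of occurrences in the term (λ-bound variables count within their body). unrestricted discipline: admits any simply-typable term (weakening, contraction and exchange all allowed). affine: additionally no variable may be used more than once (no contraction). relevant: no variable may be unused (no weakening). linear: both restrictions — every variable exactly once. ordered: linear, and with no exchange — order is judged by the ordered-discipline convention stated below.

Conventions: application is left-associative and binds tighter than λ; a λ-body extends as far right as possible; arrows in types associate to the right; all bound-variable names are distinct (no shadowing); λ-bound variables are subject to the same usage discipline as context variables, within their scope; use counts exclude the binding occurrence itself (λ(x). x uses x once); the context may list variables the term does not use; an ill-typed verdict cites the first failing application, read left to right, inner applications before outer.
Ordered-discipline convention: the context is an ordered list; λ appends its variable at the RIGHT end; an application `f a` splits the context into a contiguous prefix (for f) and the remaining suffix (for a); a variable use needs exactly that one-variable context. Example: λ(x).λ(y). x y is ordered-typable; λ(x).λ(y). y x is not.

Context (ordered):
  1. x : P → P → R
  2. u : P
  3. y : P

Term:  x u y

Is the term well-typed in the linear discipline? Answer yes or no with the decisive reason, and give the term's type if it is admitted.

yes — single use per variable (x, u, y); term : R
usage: x ×1, u ×1, y ×1
use order (left to right): x, u, y
typing: well-typed at R
per-discipline verdicts: ordered ✓ · linear ✓ · affine ✓ · relevant ✓ · unrestricted ✓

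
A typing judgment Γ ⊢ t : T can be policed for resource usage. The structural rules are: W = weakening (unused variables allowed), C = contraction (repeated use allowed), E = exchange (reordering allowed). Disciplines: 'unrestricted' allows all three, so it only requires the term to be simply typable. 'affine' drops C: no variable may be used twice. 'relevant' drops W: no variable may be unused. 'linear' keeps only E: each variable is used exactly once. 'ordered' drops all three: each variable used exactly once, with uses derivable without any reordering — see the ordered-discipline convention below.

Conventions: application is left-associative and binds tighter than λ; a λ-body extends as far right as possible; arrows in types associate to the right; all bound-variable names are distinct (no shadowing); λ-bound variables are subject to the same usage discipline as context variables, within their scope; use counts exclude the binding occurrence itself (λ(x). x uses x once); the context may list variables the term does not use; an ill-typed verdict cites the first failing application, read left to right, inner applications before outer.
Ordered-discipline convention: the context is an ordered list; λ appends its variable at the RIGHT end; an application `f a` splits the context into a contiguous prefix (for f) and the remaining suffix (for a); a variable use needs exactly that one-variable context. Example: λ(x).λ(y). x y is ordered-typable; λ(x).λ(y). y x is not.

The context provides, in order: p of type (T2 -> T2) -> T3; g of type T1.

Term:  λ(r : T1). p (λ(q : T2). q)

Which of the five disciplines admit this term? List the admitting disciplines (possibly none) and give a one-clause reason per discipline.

admitting disciplines: affine, unrestricted
usage: p: 1; g: 0; r (λ-bound): 0; q (λ-bound): 1
use order (left to right): p, q
typing: the term checks, with type T1 -> T3
ordered: ✗ — needs weakening: g, r unused
linear: ✗ — needs weakening: g, r unused
affine: ✓ — p, g, r, q: no repeats, contraction unneeded
relevant: ✗ — needs weakening: g, r unused
unrestricted: ✓ — typability at T1 -> T3 is all that's needed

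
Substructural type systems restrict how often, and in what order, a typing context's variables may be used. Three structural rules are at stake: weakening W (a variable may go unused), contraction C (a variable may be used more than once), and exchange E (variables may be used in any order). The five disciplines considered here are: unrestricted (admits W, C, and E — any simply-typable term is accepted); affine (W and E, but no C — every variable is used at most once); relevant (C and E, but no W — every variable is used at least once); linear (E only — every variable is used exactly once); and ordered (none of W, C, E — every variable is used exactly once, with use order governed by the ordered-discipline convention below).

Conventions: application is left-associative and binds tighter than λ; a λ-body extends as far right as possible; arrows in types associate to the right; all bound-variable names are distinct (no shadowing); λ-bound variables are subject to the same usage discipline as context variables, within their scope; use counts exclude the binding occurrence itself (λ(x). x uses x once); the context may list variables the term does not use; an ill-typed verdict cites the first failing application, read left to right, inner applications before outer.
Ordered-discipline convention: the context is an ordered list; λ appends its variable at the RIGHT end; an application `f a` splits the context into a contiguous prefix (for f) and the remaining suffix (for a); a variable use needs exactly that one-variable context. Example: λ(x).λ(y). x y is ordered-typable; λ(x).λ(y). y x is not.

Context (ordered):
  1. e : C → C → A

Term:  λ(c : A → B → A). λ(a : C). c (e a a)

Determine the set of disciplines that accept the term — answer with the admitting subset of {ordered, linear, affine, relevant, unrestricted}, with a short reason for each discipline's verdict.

admitted by: relevant, unrestricted
usage: e=1; c (λ-bound)=1; a (λ-bound)=2
use order (left to right): c, e, a, a
typing: well-typed at (A → B → A) → C → B → A
ordered: ✗, needs contraction — a ×2
linear: ✗, needs contraction — a ×2
affine: ✗, needs contraction — a ×2
relevant: ✓, e, c, a: all used, weakening unneeded
unrestricted: ✓, simply typable at (A → B → A) → C → B → A; W, C, E all held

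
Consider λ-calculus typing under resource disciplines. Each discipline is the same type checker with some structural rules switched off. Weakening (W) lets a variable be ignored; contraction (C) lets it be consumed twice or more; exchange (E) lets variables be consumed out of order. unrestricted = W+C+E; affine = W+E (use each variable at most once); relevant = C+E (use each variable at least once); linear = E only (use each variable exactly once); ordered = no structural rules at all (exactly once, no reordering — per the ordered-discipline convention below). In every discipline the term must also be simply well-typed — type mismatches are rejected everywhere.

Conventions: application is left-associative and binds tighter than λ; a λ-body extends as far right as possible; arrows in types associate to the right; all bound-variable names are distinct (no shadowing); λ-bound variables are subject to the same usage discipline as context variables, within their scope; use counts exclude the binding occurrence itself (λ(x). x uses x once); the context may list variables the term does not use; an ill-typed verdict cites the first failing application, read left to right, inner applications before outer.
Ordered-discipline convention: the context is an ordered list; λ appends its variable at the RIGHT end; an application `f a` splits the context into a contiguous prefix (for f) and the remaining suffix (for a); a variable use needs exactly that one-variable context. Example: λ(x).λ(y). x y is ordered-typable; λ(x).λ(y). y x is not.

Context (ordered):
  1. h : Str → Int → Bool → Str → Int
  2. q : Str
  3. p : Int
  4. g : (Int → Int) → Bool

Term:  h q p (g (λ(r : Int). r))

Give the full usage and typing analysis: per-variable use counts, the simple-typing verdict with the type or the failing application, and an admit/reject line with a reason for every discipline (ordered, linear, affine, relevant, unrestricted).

usage: h: 1×, q: 1×, p: 1×, g: 1×, r [bound]: 1×
uses in reading order: h, q, p, g, r
typing: ✓ — Str → Int
ordered: ✓ — h, q, p, g, r: once each, no exchange needed
linear: ✓ — each of h, q, p, g, r used exactly once
affine: ✓ — no duplicate uses among h, q, p, g, r
relevant: ✓ — h, q, p, g, r: all used, weakening unneeded
unrestricted: ✓ — simply typable at Str → Int; W, C, E all held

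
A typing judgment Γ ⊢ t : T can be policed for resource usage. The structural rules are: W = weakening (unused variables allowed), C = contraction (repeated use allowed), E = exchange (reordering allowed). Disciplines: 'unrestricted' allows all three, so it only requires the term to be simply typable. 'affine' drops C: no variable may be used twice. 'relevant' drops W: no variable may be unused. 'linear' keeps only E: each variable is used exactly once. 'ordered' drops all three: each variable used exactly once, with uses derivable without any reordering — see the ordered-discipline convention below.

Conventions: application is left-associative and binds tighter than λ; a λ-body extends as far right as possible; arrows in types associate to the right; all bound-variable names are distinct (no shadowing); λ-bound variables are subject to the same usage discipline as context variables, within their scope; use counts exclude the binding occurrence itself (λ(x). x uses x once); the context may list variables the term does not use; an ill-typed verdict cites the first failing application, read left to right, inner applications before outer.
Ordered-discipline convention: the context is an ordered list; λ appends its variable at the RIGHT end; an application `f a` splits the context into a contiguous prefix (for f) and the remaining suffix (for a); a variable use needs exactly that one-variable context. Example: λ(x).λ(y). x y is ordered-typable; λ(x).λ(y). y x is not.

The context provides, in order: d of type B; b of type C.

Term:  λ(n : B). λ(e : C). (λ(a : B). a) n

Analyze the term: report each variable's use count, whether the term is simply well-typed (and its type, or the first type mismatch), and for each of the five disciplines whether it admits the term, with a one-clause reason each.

usage: d=0; b=0; n (bound)=1; e (bound)=0; a (bound)=1
use order (left to right): a, n
typing: ✓ — B → C → B
ordered ✗ (unused: d, b, e — weakening required)
linear ✗ (unused: d, b, e — weakening required)
affine ✓ (d, b, n, e, a: no repeats, contraction unneeded)
relevant ✗ (unused: d, b, e — weakening required)
unrestricted ✓ (well-typed at B → C → B; no restrictions here)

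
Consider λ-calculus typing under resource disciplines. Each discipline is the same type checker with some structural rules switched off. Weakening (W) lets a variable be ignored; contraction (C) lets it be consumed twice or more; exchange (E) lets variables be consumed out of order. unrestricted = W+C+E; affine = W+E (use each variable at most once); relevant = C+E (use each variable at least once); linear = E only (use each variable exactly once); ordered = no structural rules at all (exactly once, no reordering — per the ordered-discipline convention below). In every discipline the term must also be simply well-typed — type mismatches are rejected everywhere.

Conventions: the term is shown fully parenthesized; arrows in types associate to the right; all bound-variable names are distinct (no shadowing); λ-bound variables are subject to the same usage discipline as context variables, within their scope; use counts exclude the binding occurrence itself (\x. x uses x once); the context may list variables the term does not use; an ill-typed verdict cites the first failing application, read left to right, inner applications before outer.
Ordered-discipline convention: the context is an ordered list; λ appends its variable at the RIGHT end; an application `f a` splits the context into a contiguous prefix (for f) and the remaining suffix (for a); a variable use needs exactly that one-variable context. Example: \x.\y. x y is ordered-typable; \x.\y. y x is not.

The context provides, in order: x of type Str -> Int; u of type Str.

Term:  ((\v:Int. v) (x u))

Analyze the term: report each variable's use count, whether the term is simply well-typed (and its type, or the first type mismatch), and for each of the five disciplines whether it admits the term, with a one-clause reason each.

use counts: x ×1; u ×1; v (λ-bound) ×1
order of uses: v, x, u
typing: ✓ — Int
ordered: ✓, single-use (x, u, v), ordered derivation ok
linear: ✓, single use per variable (x, u, v)
affine: ✓, x, u, v: no repeats, contraction unneeded
relevant: ✓, x, u, v: all used, weakening unneeded
unrestricted: ✓, simply typable at Int; W, C, E all held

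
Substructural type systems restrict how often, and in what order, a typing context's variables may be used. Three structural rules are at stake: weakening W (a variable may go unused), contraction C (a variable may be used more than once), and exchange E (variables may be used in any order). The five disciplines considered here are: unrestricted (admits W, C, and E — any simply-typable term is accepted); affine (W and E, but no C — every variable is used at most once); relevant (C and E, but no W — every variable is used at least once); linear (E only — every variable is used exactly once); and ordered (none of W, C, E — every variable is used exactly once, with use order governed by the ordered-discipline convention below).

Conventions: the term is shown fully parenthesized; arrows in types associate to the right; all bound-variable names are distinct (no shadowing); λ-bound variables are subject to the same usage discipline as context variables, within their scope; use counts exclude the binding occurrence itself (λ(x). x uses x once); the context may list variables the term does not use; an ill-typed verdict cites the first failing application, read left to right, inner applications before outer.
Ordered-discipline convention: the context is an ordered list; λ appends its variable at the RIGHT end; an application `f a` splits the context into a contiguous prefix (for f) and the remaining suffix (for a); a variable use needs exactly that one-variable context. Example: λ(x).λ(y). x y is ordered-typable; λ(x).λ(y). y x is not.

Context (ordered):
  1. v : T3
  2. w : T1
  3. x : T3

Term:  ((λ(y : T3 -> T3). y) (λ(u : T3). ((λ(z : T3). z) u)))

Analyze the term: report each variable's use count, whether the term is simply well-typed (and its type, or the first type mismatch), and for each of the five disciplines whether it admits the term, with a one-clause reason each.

counts: v: 0, w: 0, x: 0, y (λ-bound): 1, u (λ-bound): 1, z (λ-bound): 1
uses in reading order: y, z, u
typing: well-typed at T3 -> T3
ordered: ✗, needs weakening: v, w, x unused
linear: ✗, needs weakening: v, w, x unused
affine: ✓, no duplicate uses among v, w, x, y, u, z
relevant: ✗, needs weakening: v, w, x unused
unrestricted: ✓, type-checks (T3 -> T3) and nothing is barred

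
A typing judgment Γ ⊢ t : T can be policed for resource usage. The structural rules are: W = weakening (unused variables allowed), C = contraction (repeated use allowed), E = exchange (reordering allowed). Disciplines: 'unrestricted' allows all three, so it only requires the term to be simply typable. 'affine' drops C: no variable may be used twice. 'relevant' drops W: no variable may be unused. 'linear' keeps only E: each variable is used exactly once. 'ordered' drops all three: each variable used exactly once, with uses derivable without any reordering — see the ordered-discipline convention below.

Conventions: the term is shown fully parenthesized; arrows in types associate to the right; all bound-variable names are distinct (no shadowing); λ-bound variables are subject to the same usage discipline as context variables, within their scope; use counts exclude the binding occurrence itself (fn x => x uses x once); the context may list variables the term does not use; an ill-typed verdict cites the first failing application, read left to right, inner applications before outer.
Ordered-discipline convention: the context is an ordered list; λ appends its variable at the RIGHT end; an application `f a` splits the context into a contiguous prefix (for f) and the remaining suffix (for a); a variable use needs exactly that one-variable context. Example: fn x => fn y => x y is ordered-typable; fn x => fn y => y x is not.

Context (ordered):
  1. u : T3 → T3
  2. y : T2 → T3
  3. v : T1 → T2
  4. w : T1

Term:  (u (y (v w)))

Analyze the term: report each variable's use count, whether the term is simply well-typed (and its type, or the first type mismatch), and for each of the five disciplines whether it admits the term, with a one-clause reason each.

usage: u: 1, y: 1, v: 1, w: 1
left-to-right use order: u, y, v, w
typing: ✓ — T3
ordered: ✓ — one use each (u, y, v, w); ordered split holds
linear: ✓ — each of u, y, v, w used exactly once
affine: ✓ — at most one use each (u, y, v, w)
relevant: ✓ — every one of u, y, v, w appears
unrestricted: ✓ — type-checks (T3) and nothing is barred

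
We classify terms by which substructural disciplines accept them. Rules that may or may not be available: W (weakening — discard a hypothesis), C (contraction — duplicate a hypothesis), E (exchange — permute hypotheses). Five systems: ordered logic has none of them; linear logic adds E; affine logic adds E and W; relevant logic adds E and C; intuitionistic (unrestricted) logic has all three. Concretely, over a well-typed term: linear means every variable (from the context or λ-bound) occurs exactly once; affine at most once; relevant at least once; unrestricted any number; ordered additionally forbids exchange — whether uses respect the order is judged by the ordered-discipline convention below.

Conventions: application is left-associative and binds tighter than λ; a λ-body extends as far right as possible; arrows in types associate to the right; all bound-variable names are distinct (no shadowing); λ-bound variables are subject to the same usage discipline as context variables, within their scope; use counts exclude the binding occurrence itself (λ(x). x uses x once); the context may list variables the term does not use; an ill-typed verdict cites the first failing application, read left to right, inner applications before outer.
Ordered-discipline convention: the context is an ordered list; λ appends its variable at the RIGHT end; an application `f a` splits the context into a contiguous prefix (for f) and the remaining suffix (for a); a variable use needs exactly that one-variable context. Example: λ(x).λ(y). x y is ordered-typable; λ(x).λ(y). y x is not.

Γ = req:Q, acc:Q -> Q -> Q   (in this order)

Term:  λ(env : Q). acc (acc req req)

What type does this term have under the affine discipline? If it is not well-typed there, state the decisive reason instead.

not well-typed under affine — uses contraction: req ×2, acc ×2
variable uses: req: 2×; acc: 2×; env [bound]: 0×
order of uses: acc, acc, req, req
typing: ✓ — Q -> Q -> Q
summary: ordered ✗ | linear ✗ | affine ✗ | relevant ✗ | unrestricted ✓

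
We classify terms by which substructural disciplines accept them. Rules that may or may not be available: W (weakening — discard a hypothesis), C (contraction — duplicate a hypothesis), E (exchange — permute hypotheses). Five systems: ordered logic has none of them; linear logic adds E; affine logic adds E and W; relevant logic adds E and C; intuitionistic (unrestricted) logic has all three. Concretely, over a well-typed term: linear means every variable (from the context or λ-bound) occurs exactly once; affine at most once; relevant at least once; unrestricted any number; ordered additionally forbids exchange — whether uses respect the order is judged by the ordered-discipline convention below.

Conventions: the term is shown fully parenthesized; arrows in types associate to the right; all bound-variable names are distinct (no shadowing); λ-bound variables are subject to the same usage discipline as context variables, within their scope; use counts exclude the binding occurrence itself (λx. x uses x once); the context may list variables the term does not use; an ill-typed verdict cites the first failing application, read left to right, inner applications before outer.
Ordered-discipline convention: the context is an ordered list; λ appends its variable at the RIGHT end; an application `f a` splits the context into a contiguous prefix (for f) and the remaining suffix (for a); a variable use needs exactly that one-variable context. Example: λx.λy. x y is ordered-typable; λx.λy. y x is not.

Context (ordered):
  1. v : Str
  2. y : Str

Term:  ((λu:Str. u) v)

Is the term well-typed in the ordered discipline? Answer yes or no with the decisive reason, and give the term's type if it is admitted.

no — y left unused
usage: v: 1×; y: 0×; u (bound): 1×
use order (left to right): u, v
typing: well-typed at Str
summary: ordered ✗ · linear ✗ · affine ✓ · relevant ✗ · unrestricted ✓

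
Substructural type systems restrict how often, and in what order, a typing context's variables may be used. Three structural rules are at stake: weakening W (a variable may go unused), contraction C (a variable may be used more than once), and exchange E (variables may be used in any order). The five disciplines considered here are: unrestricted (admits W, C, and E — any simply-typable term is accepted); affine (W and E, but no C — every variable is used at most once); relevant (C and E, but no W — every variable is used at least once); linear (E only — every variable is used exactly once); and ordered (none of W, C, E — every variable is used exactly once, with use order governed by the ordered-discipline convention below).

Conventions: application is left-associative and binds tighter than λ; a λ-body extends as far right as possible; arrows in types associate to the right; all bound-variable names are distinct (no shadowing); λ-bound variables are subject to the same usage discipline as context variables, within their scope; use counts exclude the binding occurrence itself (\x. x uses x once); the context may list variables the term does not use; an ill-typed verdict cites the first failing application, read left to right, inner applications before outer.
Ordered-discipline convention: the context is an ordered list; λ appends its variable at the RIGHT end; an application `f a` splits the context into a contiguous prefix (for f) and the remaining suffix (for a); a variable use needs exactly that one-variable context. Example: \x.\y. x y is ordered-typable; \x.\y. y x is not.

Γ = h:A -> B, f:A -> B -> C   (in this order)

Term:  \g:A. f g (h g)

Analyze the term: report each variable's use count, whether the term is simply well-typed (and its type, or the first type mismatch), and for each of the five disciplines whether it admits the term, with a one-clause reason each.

counts: h=1, f=1, g (bound)=2
uses in reading order: f, g, h, g
typing: ✓ — A -> C
ordered: ✗ — repeated use of g ×2
linear: ✗ — repeated use of g ×2
affine: ✗ — repeated use of g ×2
relevant: ✓ — none of h, f, g goes unused
unrestricted: ✓ — typability at A -> C is all that's needed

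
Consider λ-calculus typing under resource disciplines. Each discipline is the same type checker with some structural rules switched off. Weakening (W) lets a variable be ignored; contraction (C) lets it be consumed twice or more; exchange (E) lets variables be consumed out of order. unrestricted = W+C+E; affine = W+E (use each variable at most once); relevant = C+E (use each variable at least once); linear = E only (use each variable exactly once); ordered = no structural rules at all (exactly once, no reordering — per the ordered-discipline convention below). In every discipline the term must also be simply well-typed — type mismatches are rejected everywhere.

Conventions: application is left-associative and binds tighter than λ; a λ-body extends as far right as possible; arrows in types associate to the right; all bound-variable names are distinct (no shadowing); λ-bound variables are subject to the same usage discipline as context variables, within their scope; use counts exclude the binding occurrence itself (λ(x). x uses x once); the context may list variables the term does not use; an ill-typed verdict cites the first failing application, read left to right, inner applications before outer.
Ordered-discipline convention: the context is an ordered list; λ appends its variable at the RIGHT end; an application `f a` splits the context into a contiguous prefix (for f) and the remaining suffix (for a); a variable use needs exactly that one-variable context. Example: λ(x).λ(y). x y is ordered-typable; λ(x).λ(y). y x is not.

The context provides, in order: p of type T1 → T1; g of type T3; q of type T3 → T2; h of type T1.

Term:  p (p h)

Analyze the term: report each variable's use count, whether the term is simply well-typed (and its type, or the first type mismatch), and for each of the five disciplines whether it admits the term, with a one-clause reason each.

use counts: p ×2; g ×0; q ×0; h ×1
uses in reading order: p, p, h
typing: ✓ — T1
ordered ✗ (needs contraction — p ×2; unused: g, q — weakening required)
linear ✗ (needs contraction — p ×2; unused: g, q — weakening required)
affine ✗ (needs contraction — p ×2)
relevant ✗ (unused: g, q — weakening required)
unrestricted ✓ (well-typed at T1; no restrictions here)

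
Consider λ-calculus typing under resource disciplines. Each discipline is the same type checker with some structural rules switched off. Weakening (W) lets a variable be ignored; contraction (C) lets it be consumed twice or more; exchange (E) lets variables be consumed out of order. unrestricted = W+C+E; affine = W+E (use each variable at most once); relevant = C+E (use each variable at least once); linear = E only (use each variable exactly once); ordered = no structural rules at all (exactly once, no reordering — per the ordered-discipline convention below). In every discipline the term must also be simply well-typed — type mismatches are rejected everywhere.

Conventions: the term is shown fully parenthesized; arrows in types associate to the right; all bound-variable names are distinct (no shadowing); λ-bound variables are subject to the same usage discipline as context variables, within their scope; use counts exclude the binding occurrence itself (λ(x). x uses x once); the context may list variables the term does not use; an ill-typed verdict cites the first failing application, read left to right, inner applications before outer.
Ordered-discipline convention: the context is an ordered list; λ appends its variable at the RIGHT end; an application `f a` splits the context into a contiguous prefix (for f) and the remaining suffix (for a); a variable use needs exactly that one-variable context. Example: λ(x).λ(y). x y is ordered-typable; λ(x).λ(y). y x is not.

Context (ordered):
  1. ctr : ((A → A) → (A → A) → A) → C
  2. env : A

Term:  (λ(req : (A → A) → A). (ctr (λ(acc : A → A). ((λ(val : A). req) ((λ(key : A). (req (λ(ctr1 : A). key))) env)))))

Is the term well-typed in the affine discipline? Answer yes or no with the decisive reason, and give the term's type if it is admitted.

no — repeated use of req ×2
use counts: ctr: 1, env: 1, req (bound): 2, acc (bound): 0, val (bound): 0, key (bound): 1, ctr1 (bound): 0
uses in reading order: ctr, req, req, key, env
typing: well-typed at ((A → A) → A) → C
per-discipline verdicts: ordered ✗; linear ✗; affine ✗; relevant ✗; unrestricted ✓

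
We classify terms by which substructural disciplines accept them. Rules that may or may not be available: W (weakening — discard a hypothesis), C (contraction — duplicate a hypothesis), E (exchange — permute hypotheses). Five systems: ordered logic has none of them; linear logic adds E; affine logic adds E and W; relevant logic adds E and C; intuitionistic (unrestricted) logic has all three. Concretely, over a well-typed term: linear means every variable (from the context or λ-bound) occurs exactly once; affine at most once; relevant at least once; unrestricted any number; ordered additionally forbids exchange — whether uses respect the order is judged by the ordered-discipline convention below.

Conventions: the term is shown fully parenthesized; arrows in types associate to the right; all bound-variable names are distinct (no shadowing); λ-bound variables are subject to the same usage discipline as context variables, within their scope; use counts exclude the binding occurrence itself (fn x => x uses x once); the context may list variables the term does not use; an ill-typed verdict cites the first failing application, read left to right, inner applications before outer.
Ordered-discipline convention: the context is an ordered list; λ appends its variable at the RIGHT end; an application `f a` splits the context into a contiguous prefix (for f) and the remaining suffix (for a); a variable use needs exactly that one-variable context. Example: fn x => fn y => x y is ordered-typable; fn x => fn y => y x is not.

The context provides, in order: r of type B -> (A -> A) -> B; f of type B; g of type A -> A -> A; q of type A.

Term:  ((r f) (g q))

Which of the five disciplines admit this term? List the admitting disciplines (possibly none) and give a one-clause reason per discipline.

admitting disciplines: ordered, linear, affine, relevant, unrestricted
variable uses: r: 1×; f: 1×; g: 1×; q: 1×
left-to-right use order: r, f, g, q
typing: ✓ — B
ordered ✓ (one use each (r, f, g, q); ordered split holds)
linear ✓ (r, f, g, q: one use apiece)
affine ✓ (no duplicate uses among r, f, g, q)
relevant ✓ (r, f, g, q: all used, weakening unneeded)
unrestricted ✓ (type-checks (B) and nothing is barred)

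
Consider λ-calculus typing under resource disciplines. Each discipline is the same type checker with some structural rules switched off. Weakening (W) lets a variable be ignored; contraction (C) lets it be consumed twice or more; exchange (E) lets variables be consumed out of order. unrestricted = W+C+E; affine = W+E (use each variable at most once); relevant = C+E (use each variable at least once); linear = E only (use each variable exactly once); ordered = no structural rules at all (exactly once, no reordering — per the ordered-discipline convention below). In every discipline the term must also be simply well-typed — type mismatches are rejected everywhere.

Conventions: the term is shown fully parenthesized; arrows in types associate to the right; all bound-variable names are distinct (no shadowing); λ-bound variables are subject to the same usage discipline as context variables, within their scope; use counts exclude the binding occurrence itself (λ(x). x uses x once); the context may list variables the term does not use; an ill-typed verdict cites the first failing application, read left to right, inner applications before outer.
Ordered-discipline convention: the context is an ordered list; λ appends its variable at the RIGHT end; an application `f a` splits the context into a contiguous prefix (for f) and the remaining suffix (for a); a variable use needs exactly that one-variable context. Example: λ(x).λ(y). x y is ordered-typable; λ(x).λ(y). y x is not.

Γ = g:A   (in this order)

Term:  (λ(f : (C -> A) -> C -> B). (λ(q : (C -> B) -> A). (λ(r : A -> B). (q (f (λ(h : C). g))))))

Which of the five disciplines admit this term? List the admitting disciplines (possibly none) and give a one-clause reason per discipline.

admitted in: affine, unrestricted
counts: g=1, f (bound)=1, q (bound)=1, r (bound)=0, h (bound)=0
uses in reading order: q, f, g
typing: ✓ — ((C -> A) -> C -> B) -> ((C -> B) -> A) -> (A -> B) -> A
ordered ✗ (unused: r, h — weakening required)
linear ✗ (unused: r, h — weakening required)
affine ✓ (no duplicate uses among g, f, q, r, h)
relevant ✗ (unused: r, h — weakening required)
unrestricted ✓ (well-typed at ((C -> A) -> C -> B) -> ((C -> B) -> A) -> (A -> B) -> A; no restrictions here)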